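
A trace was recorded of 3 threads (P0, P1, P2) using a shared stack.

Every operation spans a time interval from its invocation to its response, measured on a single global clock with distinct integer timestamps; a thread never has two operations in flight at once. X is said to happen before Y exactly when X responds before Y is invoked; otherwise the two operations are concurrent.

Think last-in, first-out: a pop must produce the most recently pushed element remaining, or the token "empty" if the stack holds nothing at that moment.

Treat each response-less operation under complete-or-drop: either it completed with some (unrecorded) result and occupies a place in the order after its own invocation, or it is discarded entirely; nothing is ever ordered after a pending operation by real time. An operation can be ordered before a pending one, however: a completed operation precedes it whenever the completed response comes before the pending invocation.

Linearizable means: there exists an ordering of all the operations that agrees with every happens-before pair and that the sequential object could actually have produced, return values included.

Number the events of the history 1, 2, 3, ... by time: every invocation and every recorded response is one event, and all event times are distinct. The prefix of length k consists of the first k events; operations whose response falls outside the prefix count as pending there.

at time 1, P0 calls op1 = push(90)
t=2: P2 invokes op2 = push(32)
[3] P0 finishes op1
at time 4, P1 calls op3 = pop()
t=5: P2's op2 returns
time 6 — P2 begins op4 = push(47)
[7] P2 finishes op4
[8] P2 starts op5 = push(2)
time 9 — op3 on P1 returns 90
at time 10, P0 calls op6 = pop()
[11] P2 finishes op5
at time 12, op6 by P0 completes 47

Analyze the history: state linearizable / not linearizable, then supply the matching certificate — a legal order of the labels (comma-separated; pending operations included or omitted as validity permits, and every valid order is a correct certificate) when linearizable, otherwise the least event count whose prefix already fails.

linearizable — witness: op1, op3, op2, op4, op6, op5

step 1: op1 push(90) — stack <90>
step 2: op3 pop() → 90 — stack <>
step 3: op2 push(32) — stack <32>
step 4: op4 push(47) — stack <32,47>
step 5: op6 pop() → 47 — stack <32>
step 6: op5 push(2) — stack <32,2>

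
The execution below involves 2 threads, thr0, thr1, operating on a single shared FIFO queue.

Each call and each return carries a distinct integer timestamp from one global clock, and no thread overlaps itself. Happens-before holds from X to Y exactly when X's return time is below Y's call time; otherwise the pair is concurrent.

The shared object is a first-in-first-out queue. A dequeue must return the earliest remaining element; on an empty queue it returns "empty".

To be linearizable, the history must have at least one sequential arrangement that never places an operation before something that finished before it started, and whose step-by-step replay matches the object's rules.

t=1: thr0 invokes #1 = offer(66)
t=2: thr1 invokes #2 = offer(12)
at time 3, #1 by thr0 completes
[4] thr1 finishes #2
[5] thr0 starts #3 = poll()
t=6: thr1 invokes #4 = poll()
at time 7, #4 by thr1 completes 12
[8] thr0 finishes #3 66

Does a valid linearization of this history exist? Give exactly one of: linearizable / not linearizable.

linearizable

a witness: #1, #2, #3, #4
1. #1 offer(66), leaving queue <66>
2. #2 offer(12), leaving queue <66,12>
3. #3 poll() → 66, leaving queue <12>
4. #4 poll() → 12, leaving queue <>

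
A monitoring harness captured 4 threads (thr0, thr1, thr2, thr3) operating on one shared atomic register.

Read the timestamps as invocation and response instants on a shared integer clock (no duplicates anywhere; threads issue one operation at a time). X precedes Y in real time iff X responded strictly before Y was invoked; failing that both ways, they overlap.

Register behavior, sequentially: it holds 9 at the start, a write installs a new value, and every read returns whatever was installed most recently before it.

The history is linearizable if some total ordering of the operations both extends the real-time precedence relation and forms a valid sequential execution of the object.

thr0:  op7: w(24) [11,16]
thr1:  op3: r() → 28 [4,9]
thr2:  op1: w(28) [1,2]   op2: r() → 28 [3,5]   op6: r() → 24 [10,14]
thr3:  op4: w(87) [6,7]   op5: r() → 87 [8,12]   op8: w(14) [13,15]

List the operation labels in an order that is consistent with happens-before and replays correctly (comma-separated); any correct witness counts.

op1, op2, op3, op4, op5, op7, op6, op8

after step 1 (op1 w(28)): value 28
after step 2 (op2 r() → 28): value 28
after step 3 (op3 r() → 28): value 28
after step 4 (op4 w(87)): value 87
after step 5 (op5 r() → 87): value 87
after step 6 (op7 w(24)): value 24
after step 7 (op6 r() → 24): value 24
after step 8 (op8 w(14)): value 14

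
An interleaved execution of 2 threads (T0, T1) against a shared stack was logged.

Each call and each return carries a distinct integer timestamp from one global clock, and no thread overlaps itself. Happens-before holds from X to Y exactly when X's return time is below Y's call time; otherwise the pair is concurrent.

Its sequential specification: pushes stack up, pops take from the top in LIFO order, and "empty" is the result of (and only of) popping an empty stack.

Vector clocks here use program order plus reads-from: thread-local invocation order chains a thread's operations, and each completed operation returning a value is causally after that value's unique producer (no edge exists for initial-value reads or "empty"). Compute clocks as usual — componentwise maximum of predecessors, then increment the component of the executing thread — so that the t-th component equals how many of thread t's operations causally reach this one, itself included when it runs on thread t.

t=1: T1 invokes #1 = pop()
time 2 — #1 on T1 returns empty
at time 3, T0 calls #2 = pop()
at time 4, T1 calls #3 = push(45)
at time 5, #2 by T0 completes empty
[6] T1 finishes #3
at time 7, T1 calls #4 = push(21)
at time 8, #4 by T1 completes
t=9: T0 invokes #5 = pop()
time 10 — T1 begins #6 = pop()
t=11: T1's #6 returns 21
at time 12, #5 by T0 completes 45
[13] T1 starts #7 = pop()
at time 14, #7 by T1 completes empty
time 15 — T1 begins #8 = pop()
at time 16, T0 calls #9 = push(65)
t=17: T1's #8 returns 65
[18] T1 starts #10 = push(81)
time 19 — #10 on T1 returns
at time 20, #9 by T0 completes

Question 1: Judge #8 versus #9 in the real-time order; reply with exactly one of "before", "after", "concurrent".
Answer: concurrent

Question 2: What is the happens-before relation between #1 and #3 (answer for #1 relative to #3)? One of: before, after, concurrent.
Answer: before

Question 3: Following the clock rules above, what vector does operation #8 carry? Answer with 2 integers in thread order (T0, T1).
Answer: (3, 6)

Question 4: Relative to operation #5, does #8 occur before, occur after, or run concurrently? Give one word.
Answer: after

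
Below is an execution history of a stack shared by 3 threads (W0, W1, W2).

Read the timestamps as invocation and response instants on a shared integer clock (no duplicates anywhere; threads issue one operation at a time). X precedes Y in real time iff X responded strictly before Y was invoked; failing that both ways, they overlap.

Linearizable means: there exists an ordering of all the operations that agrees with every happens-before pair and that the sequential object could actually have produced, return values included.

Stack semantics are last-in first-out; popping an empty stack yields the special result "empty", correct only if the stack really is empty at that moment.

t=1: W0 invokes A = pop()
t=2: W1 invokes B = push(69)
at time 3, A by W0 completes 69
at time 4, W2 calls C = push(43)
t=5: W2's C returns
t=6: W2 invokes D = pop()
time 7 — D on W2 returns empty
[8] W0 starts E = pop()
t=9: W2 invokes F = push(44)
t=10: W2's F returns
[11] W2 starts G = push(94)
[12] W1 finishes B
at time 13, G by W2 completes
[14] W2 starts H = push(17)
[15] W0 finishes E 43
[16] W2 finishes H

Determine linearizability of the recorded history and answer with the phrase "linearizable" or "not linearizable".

not linearizable

the violation lands at event 7, D's response at time 7: events 1..6 linearize, events 1..7 do not
the sole real-time-consistent order of 3 completed operations fails the stack replay
no completion choice of the 1 pending operation (B) rescues it — every subset was tried
one such order, A, C, D (pending dropped), breaks at step 1 where A pop() → 69 is illegal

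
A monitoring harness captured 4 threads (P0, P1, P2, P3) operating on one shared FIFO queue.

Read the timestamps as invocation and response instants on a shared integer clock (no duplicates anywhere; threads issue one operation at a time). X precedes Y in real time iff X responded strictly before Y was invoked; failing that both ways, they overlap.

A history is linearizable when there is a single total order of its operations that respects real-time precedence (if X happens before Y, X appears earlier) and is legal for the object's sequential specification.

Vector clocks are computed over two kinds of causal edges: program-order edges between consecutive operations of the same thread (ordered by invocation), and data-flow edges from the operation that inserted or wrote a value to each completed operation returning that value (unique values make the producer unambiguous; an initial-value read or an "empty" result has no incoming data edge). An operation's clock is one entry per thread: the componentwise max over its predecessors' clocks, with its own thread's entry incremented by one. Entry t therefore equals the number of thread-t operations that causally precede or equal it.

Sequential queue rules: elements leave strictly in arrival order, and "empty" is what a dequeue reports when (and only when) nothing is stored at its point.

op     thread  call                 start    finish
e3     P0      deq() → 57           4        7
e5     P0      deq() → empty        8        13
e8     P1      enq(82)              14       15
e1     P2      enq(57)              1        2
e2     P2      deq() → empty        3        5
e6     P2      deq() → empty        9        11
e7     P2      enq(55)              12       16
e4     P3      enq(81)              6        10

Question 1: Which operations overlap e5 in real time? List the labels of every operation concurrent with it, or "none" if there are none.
e4, e6, e7

e5 runs from 8 to 13; window-overlapping ops are concurrent
e1 [1,2]: before
e2 [3,5]: before
e3 [4,7]: before
e4 [6,10]: concurrent
e6 [9,11]: concurrent
e7 [12,16]: concurrent
e8 [14,15]: after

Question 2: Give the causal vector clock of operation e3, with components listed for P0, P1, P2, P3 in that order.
(1, 0, 1, 0)

e4, invoked 6, has no incoming edges; only P3's bump applies → (0, 0, 0, 1)
e1, invoked 1, has no incoming edges; only P2's bump applies → (0, 0, 1, 0)
e8, invoked 14, has no incoming edges; only P1's bump applies → (0, 1, 0, 0)
e2, invoked 3, takes VC(e1)=(0, 0, 1, 0) under max, adds 1 for P2 → (0, 0, 2, 0)
e3, invoked 4, takes VC(e1)=(0, 0, 1, 0) under max, adds 1 for P0 → (1, 0, 1, 0)
e6, invoked 9, takes VC(e2)=(0, 0, 2, 0) under max, adds 1 for P2 → (0, 0, 3, 0)
e5, invoked 8, takes VC(e3)=(1, 0, 1, 0) under max, adds 1 for P0 → (2, 0, 1, 0)
e7, invoked 12, takes VC(e6)=(0, 0, 3, 0) under max, adds 1 for P2 → (0, 0, 4, 0)
target: VC(e3) = (1, 0, 1, 0)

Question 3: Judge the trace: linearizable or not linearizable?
linearizable

one valid linearization: e1, e3, e2, e5, e6, e4, e7, e8
after step 1 (e1 enq(57)): queue <57>
after step 2 (e3 deq() → 57): queue <>
after step 3 (e2 deq() → empty): queue <>
after step 4 (e5 deq() → empty): queue <>
after step 5 (e6 deq() → empty): queue <>
after step 6 (e4 enq(81)): queue <81>
after step 7 (e7 enq(55)): queue <81,55>
after step 8 (e8 enq(82)): queue <81,55,82>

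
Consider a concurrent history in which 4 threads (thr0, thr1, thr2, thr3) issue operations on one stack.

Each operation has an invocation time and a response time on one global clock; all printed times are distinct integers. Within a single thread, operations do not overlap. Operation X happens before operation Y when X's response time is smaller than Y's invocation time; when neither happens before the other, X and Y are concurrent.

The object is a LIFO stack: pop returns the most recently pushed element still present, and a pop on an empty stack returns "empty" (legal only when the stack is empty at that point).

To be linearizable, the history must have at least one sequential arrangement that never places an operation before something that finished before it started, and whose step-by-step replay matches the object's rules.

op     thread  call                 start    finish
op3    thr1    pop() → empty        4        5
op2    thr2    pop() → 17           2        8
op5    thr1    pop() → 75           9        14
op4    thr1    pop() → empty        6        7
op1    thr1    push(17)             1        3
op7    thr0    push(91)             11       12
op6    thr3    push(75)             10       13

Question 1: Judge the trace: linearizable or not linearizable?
linearizable

a witness: op1, op2, op3, op4, op6, op5, op7
1. op1 push(17), leaving stack <17>
2. op2 pop() → 17, leaving stack <>
3. op3 pop() → empty, leaving stack <>
4. op4 pop() → empty, leaving stack <>
5. op6 push(75), leaving stack <75>
6. op5 pop() → 75, leaving stack <>
7. op7 push(91), leaving stack <91>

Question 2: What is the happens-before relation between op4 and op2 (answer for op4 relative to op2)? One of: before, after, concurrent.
concurrent

op4 spans [6,7], op2 spans [2,8]
the intervals overlap in both directions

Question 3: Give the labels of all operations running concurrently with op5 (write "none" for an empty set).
op6, op7

op5 spans [9,14]: anything still running between times 9 and 14 counts as concurrent
op1 [1,3]: before
op2 [2,8]: before
op3 [4,5]: before
op4 [6,7]: before
op6 [10,13]: concurrent
op7 [11,12]: concurrent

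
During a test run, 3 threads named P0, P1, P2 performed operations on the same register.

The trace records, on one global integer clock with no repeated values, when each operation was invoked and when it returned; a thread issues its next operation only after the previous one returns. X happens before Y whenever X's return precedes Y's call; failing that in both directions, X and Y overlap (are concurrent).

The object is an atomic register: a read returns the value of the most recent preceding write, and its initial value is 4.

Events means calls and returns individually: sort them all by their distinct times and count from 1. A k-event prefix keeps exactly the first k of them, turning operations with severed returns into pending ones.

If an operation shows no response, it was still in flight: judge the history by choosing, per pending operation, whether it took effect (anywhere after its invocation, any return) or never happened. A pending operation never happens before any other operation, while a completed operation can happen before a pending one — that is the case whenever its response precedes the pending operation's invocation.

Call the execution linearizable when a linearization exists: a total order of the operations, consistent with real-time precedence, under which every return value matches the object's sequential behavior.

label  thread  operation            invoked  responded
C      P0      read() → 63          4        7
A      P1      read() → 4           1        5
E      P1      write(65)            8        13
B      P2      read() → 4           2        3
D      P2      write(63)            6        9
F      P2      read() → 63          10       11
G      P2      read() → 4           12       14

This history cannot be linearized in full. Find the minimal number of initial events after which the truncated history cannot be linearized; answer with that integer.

14

one valid order for events 1..13 is A, B, D, C, F, E:
step 1: A read() → 4 — value 4
step 2: B read() → 4 — value 4
step 3: D write(63) — value 63
step 4: C read() → 63 — value 63
step 5: F read() → 63 — value 63
step 6: E write(65) — value 65
with event 14 included (G responding at time 14), all real-time-consistent orders fail
for example A, B, C, D, E, F, G fails at step 3: C read() → 63 is not legal there
for example A, B, C, D, F, E, G fails at step 3: C read() → 63 is not legal there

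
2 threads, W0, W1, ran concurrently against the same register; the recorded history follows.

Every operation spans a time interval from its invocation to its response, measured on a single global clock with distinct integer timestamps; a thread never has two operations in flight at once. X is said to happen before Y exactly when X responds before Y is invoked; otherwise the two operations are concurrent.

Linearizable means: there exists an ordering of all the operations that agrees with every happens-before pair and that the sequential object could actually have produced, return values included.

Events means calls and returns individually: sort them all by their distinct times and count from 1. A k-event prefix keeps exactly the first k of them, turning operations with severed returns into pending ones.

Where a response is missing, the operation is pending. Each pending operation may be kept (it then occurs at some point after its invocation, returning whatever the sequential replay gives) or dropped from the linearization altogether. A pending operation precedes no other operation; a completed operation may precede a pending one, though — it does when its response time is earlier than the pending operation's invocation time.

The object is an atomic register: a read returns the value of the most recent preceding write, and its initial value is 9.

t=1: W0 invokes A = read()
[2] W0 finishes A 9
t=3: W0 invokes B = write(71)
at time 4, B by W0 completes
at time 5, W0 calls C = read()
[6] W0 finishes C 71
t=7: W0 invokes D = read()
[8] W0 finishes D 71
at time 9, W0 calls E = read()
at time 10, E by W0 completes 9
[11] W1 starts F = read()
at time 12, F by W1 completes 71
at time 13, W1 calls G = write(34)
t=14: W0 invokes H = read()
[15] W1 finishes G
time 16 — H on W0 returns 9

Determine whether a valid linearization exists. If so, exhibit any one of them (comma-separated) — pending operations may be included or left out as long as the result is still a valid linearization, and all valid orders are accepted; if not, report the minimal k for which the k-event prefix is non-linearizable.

cut after 9 events: linearizable; cut after 10 events (E responds, time 10): not linearizable
exactly one order of the 5 completed ops respects real time; the register replay fails
for example A, B, C, D, E fails at step 5: E read() → 9 is not legal there

not linearizable — minimal violating prefix: 10 events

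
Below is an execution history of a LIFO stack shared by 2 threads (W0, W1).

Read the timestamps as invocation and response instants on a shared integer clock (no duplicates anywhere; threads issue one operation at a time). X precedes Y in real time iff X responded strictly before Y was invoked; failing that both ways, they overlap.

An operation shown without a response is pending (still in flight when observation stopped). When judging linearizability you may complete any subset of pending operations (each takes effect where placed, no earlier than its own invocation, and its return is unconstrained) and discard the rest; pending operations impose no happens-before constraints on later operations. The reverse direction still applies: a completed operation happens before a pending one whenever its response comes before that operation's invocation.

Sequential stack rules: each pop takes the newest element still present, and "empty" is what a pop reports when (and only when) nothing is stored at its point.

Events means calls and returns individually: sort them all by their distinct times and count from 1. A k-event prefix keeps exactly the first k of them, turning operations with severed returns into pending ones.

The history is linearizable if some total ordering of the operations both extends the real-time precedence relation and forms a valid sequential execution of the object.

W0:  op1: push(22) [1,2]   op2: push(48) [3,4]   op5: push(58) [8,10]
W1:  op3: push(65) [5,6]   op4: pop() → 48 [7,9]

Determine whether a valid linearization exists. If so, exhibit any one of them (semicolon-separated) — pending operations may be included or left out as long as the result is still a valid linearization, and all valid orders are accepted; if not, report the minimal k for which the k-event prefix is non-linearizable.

not linearizable — minimal violating prefix: 9 events

through event 8 a valid linearization exists; event 9 (op4 responding at time 9) ends that
the completed operations (4 total) allow one real-time order; the LIFO stack replay rejects it
completion choices over the 1 pending operation (op5) were checked; none helps
for example op1, op2, op3, op4 (pending dropped) fails at step 4: op4 pop() → 48 is not legal there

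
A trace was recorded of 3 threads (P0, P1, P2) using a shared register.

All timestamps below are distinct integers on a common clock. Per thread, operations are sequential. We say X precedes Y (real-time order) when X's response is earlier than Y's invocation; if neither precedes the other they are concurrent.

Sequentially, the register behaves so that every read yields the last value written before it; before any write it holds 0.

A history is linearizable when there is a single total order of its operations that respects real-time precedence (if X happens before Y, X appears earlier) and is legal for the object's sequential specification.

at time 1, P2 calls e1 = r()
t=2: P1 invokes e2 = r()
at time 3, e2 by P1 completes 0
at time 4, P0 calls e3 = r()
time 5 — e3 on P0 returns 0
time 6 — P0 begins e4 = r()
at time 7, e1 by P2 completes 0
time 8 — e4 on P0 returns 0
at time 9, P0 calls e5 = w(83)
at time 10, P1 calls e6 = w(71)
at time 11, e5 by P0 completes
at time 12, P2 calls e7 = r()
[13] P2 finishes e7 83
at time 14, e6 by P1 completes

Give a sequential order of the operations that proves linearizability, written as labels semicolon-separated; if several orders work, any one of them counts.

e1; e2; e3; e4; e5; e7; e6

after step 1 (e1 r() → 0): value 0
after step 2 (e2 r() → 0): value 0
after step 3 (e3 r() → 0): value 0
after step 4 (e4 r() → 0): value 0
after step 5 (e5 w(83)): value 83
after step 6 (e7 r() → 83): value 83
after step 7 (e6 w(71)): value 71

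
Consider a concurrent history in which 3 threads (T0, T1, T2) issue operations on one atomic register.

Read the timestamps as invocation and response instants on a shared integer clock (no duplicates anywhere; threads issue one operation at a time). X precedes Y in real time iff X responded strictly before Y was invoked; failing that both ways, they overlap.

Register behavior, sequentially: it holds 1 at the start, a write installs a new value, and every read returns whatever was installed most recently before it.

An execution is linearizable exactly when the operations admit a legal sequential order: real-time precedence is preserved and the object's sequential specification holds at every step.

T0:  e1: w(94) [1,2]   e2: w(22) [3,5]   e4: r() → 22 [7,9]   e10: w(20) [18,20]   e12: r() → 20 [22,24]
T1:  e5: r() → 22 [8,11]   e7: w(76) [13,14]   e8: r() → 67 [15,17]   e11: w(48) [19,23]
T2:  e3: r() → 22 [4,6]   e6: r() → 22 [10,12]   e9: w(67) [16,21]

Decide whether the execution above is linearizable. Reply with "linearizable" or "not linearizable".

linearizable

one valid linearization: e1, e2, e3, e4, e5, e6, e7, e9, e8, e10, e12, e11
1. e1 w(94), leaving value 94
2. e2 w(22), leaving value 22
3. e3 r() → 22, leaving value 22
4. e4 r() → 22, leaving value 22
5. e5 r() → 22, leaving value 22
6. e6 r() → 22, leaving value 22
7. e7 w(76), leaving value 76
8. e9 w(67), leaving value 67
9. e8 r() → 67, leaving value 67
10. e10 w(20), leaving value 20
11. e12 r() → 20, leaving value 20
12. e11 w(48), leaving value 48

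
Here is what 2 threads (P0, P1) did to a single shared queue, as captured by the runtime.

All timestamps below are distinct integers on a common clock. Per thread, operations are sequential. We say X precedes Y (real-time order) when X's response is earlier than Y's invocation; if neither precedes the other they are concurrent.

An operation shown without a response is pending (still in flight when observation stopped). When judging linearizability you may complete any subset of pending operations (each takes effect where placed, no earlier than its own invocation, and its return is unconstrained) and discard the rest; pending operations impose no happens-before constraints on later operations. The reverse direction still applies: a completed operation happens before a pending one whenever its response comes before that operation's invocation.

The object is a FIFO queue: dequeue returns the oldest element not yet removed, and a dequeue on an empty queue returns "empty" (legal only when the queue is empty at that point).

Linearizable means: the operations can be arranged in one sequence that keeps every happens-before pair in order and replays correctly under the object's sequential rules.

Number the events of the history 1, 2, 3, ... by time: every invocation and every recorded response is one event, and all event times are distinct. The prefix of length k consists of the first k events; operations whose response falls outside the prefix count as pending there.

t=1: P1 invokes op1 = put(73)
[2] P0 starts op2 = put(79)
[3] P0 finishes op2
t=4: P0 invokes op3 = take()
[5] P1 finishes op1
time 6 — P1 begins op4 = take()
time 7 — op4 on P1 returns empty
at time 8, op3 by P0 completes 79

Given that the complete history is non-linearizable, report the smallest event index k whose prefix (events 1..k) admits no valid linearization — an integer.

7

events 1..6 are still linearizable — one witness is op1, op2:
step 1: op1 put(73) — queue <73>
step 2: op2 put(79) — queue <73,79>
adding event 7 (op4 responds at 7) leaves no legal real-time order
completion choices over the 1 pending operation (op3) were checked; none helps
one such order, op1, op2, op4 (pending dropped), breaks at step 3 where op4 take() → empty is illegal
one such order, op2, op1, op4 (pending dropped), breaks at step 3 where op4 take() → empty is illegal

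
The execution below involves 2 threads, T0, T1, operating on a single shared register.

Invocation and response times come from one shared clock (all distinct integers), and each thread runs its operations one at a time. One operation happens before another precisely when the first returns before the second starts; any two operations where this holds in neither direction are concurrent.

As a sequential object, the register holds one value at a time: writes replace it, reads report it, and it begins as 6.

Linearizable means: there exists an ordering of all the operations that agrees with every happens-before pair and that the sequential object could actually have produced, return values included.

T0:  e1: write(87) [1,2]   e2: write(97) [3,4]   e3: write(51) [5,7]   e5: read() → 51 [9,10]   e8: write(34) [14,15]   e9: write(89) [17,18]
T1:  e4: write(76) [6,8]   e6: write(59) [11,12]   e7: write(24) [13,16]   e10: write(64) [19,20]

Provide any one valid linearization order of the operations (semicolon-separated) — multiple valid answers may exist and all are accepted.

step 1: e1 write(87) — value 87
step 2: e2 write(97) — value 97
step 3: e4 write(76) — value 76
step 4: e3 write(51) — value 51
step 5: e5 read() → 51 — value 51
step 6: e6 write(59) — value 59
step 7: e7 write(24) — value 24
step 8: e8 write(34) — value 34
step 9: e9 write(89) — value 89
step 10: e10 write(64) — value 64

e1; e2; e4; e3; e5; e6; e7; e8; e9; e10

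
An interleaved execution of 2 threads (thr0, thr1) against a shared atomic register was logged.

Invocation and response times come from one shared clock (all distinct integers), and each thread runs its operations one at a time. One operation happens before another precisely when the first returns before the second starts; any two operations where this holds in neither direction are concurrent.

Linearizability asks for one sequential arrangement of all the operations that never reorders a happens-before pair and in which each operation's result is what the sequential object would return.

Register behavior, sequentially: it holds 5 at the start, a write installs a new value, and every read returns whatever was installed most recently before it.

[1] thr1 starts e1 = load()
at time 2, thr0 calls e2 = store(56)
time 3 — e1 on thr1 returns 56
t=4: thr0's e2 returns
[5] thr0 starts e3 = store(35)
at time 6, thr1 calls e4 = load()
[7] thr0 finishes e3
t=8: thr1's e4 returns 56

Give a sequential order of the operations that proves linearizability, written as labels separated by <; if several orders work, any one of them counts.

e2 < e1 < e4 < e3

step 1: e2 store(56) — value 56
step 2: e1 load() → 56 — value 56
step 3: e4 load() → 56 — value 56
step 4: e3 store(35) — value 35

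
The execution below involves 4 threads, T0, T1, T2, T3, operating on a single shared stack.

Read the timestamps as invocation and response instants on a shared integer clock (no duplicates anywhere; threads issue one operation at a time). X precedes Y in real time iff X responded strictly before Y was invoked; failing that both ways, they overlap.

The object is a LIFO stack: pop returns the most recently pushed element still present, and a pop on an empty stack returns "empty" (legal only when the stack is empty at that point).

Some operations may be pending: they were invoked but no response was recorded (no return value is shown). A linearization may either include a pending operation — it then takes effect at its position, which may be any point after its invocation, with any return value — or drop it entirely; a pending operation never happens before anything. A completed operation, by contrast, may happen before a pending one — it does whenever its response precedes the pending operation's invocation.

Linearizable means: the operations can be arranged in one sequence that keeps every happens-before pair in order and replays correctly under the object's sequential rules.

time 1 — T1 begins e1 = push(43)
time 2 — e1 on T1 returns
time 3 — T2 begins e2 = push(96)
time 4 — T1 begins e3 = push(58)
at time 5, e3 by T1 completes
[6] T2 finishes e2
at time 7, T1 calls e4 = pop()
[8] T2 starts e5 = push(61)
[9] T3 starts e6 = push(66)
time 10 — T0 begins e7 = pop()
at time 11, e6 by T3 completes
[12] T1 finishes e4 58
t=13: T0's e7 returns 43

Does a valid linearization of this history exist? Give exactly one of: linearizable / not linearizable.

cut after 12 events: linearizable; cut after 13 events (e7 responds, time 13): not linearizable
all 12 real-time-respecting orders fail — 6 completed stack operations, no legal replay
including or dropping the 1 pending operation (e5) in any combination fails
for example e1, e2, e3, e4, e6, e7 (pending dropped) fails at step 6: e7 pop() → 43 is not legal there
for example e1, e2, e3, e4, e7, e6 (pending dropped) fails at step 5: e7 pop() → 43 is not legal there

not linearizable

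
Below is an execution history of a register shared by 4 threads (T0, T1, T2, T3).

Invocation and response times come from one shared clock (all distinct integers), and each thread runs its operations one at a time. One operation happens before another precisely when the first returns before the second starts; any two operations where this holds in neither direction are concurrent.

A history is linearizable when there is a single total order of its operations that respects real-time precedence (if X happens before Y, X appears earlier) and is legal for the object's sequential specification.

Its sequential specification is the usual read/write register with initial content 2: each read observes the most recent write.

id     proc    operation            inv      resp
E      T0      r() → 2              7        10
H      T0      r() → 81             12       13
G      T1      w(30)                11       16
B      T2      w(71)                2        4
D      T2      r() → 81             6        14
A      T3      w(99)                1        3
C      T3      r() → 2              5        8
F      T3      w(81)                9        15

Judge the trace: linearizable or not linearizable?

cut after 7 events: linearizable; cut after 8 events (C responds, time 8): not linearizable
no legal order exists: 2 real-time-consistent candidates over 3 completed register operations, all rejected
no completion choice of the 2 pending operations (D, E) rescues it — every subset was tried
for example A, B, C (pending dropped) fails at step 3: C r() → 2 is not legal there
for example B, A, C (pending dropped) fails at step 3: C r() → 2 is not legal there

not linearizable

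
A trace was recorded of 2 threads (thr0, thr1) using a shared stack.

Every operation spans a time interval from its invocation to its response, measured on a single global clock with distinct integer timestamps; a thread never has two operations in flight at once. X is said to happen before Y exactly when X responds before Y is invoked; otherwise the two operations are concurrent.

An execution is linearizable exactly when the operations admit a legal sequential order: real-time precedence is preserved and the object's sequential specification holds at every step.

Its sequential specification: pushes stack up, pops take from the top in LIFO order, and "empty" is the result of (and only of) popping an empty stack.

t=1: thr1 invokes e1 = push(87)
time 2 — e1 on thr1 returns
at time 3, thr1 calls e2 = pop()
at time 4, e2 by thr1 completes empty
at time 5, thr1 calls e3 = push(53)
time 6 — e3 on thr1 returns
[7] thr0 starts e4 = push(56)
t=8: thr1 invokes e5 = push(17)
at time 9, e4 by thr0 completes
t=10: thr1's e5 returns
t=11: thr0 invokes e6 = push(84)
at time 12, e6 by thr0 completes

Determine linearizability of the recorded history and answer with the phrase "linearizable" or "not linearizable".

not linearizable

prefix check: 1..3 passes, 1..4 fails once e2's time-4 response joins
one real-time candidate order over the 2 completed operations — the stack replay rejects it
take e1, e2: step 2 already fails, because e2 pop() → empty cannot occur there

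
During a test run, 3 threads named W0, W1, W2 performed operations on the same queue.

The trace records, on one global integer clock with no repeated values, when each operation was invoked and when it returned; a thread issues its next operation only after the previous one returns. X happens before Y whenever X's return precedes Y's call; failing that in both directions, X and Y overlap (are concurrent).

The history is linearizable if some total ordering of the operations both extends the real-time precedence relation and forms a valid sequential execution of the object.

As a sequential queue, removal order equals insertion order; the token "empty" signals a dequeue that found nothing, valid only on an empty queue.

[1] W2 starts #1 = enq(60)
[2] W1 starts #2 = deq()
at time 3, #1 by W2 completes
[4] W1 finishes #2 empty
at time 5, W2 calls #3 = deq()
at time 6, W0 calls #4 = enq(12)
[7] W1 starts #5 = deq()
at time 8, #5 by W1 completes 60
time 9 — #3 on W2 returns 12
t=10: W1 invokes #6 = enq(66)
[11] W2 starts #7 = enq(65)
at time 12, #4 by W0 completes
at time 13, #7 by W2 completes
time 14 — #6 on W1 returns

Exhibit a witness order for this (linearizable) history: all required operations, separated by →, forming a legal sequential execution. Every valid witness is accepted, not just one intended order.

#2 → #1 → #4 → #5 → #3 → #6 → #7

step 1: #2 deq() → empty — queue <>
step 2: #1 enq(60) — queue <60>
step 3: #4 enq(12) — queue <60,12>
step 4: #5 deq() → 60 — queue <12>
step 5: #3 deq() → 12 — queue <>
step 6: #6 enq(66) — queue <66>
step 7: #7 enq(65) — queue <66,65>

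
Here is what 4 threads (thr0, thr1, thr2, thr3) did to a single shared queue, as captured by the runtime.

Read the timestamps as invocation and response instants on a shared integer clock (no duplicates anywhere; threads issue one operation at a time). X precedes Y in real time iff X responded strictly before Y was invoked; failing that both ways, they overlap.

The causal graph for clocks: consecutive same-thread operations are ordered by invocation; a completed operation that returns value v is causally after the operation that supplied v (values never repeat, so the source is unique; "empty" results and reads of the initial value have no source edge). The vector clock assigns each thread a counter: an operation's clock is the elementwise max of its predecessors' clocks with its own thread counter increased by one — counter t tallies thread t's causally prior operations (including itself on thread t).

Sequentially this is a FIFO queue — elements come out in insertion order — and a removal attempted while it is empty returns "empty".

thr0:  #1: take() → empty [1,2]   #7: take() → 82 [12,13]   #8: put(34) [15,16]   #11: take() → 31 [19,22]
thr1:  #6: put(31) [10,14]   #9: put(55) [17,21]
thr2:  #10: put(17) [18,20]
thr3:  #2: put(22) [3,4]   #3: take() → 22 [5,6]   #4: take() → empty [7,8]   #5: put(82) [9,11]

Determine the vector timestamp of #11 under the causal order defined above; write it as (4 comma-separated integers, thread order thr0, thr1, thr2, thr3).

VC(#2, invoked at 3): no causal predecessors; +1 on thr3 → (0, 0, 0, 1)
VC(#10, invoked at 18): no causal predecessors; +1 on thr2 → (0, 0, 1, 0)
VC(#6, invoked at 10): no causal predecessors; +1 on thr1 → (0, 1, 0, 0)
VC(#1, invoked at 1): no causal predecessors; +1 on thr0 → (1, 0, 0, 0)
merge at #3 (invoked 5): VC(#2)=(0, 0, 0, 1), own-thread bump on thr3 → (0, 0, 0, 2)
merge at #9 (invoked 17): VC(#6)=(0, 1, 0, 0), own-thread bump on thr1 → (0, 2, 0, 0)
merge at #4 (invoked 7): VC(#3)=(0, 0, 0, 2), own-thread bump on thr3 → (0, 0, 0, 3)
merge at #5 (invoked 9): VC(#4)=(0, 0, 0, 3), own-thread bump on thr3 → (0, 0, 0, 4)
merge at #7 (invoked 12): VC(#1)=(1, 0, 0, 0), VC(#5)=(0, 0, 0, 4), own-thread bump on thr0 → (2, 0, 0, 4)
merge at #8 (invoked 15): VC(#7)=(2, 0, 0, 4), own-thread bump on thr0 → (3, 0, 0, 4)
merge at #11 (invoked 19): VC(#6)=(0, 1, 0, 0), VC(#8)=(3, 0, 0, 4), own-thread bump on thr0 → (4, 1, 0, 4)
target: VC(#11) = (4, 1, 0, 4)

(4, 1, 0, 4)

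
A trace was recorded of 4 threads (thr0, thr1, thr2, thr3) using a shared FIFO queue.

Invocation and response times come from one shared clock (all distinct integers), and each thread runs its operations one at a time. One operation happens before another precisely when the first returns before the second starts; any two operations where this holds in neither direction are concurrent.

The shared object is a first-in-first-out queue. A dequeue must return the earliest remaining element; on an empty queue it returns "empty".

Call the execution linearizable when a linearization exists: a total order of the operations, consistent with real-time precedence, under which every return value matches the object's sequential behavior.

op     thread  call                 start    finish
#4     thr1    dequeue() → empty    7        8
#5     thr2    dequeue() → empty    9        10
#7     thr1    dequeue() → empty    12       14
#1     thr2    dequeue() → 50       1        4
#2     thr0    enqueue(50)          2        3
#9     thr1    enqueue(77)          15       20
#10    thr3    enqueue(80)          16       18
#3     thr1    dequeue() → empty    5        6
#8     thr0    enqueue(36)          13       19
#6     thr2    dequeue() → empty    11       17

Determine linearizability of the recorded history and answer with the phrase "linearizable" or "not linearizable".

linearizable

a witness: #2, #1, #3, #4, #5, #6, #7, #8, #9, #10
after step 1 (#2 enqueue(50)): queue <50>
after step 2 (#1 dequeue() → 50): queue <>
after step 3 (#3 dequeue() → empty): queue <>
after step 4 (#4 dequeue() → empty): queue <>
after step 5 (#5 dequeue() → empty): queue <>
after step 6 (#6 dequeue() → empty): queue <>
after step 7 (#7 dequeue() → empty): queue <>
after step 8 (#8 enqueue(36)): queue <36>
after step 9 (#9 enqueue(77)): queue <36,77>
after step 10 (#10 enqueue(80)): queue <36,77,80>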